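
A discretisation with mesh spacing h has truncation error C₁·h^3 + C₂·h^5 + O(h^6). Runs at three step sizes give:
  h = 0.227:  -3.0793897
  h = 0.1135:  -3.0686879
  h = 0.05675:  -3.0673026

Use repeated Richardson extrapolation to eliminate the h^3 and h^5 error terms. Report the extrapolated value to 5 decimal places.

-3.06710

First eliminate the h^3 term (factor 2^3 = 8):
  B₁ = (8·(-3.0686879) − (-3.0793897))/7 = -3.0671591
  B₂ = (8·(-3.0673026) − (-3.0686879))/7 = -3.0671047
Then eliminate the h^5 term (factor 2^5 = 32):
  (32·(-3.0671047) − (-3.0671591))/31 = -3.0671029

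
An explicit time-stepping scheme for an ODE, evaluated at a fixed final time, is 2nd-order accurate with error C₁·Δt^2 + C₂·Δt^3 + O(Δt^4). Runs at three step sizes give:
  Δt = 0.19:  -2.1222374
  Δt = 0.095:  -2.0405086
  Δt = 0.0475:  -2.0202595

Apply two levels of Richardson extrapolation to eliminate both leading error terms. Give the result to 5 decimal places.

-2.01354

First eliminate the Δt^2 term (factor 2^2 = 4):
  B₁ = (4·(-2.0405086) − (-2.1222374))/3 = -2.0132657
  B₂ = (4·(-2.0202595) − (-2.0405086))/3 = -2.0135098
Then eliminate the Δt^3 term (factor 2^3 = 8):
  (8·(-2.0135098) − (-2.0132657))/7 = -2.0135447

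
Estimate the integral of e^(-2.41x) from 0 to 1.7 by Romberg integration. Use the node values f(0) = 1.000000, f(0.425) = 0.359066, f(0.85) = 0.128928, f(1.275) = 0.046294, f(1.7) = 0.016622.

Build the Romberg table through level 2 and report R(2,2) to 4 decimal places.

0.4087

R(0,0) (trapezoid, 1 panel, h=1.7000): 0.864129
R(1,0) (trapezoid, 2 panels, h=0.8500): 0.541653
R(2,0) (trapezoid, 4 panels, h=0.4250): 0.443105
R(1,1) = 0.541653 + (0.541653 − 0.864129)/3 = 0.434161
R(2,1) = 0.443105 + (0.443105 − 0.541653)/3 = 0.410256
R(2,2) = 0.410256 + (0.410256 − 0.434161)/15 = 0.408662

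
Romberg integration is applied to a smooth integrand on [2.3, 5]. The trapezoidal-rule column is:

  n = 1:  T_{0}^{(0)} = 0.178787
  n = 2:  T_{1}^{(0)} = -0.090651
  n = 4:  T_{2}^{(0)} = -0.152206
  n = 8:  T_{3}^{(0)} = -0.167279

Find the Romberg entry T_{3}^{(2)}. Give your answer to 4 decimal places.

T_{2}^{(1)} = -0.152206 + (-0.152206 − (-0.090651))/3 = -0.172724
T_{3}^{(1)} = (4·(-0.167279) − (-0.152206)) / 3 = -0.172303
T_{3}^{(2)} = (16·(-0.172303) − (-0.172724)) / 15 = -0.172275

-0.1723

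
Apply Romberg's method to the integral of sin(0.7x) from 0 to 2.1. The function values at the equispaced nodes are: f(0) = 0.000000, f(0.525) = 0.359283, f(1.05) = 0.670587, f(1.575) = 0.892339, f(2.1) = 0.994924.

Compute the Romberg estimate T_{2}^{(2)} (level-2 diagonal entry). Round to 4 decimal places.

1.2848

T_{0}^{(0)} (trapezoid, 1 panel, h=2.1000): 1.044670
T_{1}^{(0)} (trapezoid, 2 panels, h=1.0500): 1.226451
T_{2}^{(0)} (trapezoid, 4 panels, h=0.5250): 1.270327
T_{1}^{(1)} = 1.226451 + (1.226451 − 1.044670)/3 = 1.287045
T_{2}^{(1)} = 1.270327 + (1.270327 − 1.226451)/3 = 1.284952
T_{2}^{(2)} = 1.284952 + (1.284952 − 1.287045)/15 = 1.284812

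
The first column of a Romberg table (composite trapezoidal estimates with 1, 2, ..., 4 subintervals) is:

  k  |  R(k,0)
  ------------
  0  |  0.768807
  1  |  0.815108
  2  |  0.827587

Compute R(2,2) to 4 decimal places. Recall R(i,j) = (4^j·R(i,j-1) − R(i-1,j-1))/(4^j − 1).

0.8318

R(1,1) = 0.815108 + (0.815108 − 0.768807)/3 = 0.830542
R(2,1) = 0.827587 + (0.827587 − 0.815108)/3 = 0.831747
R(2,2) = (16·0.831747 − 0.830542) / 15 = 0.831827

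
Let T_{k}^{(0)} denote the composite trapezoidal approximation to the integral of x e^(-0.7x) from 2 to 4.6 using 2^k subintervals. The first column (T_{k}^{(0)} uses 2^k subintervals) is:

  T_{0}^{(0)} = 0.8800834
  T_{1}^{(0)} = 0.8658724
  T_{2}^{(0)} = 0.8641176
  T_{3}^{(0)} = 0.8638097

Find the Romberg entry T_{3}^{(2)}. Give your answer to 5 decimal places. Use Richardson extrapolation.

T_{2}^{(1)} = (4·0.8641176 − 0.8658724) / 3 = 0.8635327
T_{3}^{(1)} = (4·0.8638097 − 0.8641176) / 3 = 0.8637071
T_{3}^{(2)} = 0.8637071 + (0.8637071 − 0.8635327)/15 = 0.8637187

0.86372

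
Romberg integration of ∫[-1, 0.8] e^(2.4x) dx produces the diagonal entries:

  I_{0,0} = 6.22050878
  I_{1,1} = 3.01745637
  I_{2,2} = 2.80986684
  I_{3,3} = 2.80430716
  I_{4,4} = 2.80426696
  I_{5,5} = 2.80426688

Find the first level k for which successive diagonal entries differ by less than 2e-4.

|I_{1,1} − I_{0,0}| = 3.20305241 ≥ 2e-4
|I_{2,2} − I_{1,1}| = 0.20758953 ≥ 2e-4
|I_{3,3} − I_{2,2}| = 0.00555968 ≥ 2e-4
|I_{4,4} − I_{3,3}| = 0.00004020 < 2e-4

k = 4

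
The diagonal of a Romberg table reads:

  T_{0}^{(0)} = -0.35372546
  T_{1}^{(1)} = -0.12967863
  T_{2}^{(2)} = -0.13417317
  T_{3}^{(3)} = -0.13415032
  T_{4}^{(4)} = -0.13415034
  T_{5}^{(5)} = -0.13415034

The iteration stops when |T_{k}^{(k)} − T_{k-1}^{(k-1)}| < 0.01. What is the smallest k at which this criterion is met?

|T_{1}^{(1)} − T_{0}^{(0)}| = 0.22404683 ≥ 0.01
|T_{2}^{(2)} − T_{1}^{(1)}| = 0.00449454 < 0.01

k = 2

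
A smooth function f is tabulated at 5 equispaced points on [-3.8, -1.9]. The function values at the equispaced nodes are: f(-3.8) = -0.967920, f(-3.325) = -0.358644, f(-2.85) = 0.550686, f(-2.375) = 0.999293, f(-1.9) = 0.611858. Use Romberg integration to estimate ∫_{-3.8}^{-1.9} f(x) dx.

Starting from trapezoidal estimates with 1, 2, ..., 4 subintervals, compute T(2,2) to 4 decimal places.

0.5197

T(0,0) (trapezoid, 1 panel, h=1.9000): -0.338259
T(1,0) (trapezoid, 2 panels, h=0.9500): 0.354022
T(2,0) (trapezoid, 4 panels, h=0.4750): 0.481319
T(1,1) = 0.354022 + (0.354022 − (-0.338259))/3 = 0.584782
T(2,1) = 0.481319 + (0.481319 − 0.354022)/3 = 0.523751
T(2,2) = 0.523751 + (0.523751 − 0.584782)/15 = 0.519682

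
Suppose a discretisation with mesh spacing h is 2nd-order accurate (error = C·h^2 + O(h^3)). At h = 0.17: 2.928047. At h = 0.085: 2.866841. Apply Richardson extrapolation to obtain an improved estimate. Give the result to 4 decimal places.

The leading error scales as h^2; refining by a factor of 2 reduces it by 2^2 = 4.
Extrapolated value = (4·A(h/2) − A(h)) / (4 − 1)
= (4·2.866841 − 2.928047) / 3
= 8.539317 / 3 = 2.846439

2.8464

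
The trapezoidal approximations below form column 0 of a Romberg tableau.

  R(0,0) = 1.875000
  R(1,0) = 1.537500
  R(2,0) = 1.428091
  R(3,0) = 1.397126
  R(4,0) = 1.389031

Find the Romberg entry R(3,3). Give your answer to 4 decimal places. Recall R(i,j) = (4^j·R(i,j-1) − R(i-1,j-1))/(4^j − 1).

R(1,1) = 1.537500 + (1.537500 − 1.875000)/3 = 1.425000
R(2,1) = 1.428091 + (1.428091 − 1.537500)/3 = 1.391621
R(3,1) = 1.397126 + (1.397126 − 1.428091)/3 = 1.386804
R(2,2) = (16·1.391621 − 1.425000) / 15 = 1.389396
R(3,2) = 1.386804 + (1.386804 − 1.391621)/15 = 1.386483
R(3,3) = 1.386483 + (1.386483 − 1.389396)/63 = 1.386437

1.3864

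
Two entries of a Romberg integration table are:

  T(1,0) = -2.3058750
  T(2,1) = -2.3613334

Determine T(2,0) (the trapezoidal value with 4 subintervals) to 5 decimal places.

From T(2,1) = (4·T(2,0) − T(1,0))/3, solve for T(2,0):
4·T(2,0) = 3·(-2.3613334) + (-2.3058750) = -9.3898752
T(2,0) = -2.3474688

-2.34747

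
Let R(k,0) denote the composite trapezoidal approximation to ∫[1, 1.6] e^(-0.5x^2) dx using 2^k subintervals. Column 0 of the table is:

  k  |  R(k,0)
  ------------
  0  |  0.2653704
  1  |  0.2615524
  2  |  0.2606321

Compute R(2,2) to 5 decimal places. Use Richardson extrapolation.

0.26033

R(1,1) = 0.2615524 + (0.2615524 − 0.2653704)/3 = 0.2602797
R(2,1) = (4·0.2606321 − 0.2615524) / 3 = 0.2603253
R(2,2) = (16·0.2603253 − 0.2602797) / 15 = 0.2603283
(Column j=1 coincides with Simpson's rule on the same nodes.)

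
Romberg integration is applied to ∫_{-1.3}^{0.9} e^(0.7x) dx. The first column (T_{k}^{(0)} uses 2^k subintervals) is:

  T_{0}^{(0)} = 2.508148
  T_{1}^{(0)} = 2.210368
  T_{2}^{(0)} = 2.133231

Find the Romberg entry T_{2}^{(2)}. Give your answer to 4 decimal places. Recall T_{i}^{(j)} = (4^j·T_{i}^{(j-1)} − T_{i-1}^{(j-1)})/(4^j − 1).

Richardson extrapolation on the trapezoidal column (denominator 4−1=3):
T_{1}^{(1)} = 2.210368 + (2.210368 − 2.508148)/3 = 2.111108
T_{2}^{(1)} = 2.133231 + (2.133231 − 2.210368)/3 = 2.107519
T_{2}^{(2)} = 2.107519 + (2.107519 − 2.111108)/15 = 2.107280
(Column j=1 coincides with Simpson's rule on the same nodes.)

2.1073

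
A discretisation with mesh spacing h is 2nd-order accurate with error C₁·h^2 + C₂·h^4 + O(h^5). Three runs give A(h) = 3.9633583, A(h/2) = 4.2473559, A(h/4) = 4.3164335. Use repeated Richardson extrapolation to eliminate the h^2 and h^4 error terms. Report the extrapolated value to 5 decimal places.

4.33929

First eliminate the h^2 term (factor 2^2 = 4):
  B₁ = (4·4.2473559 − 3.9633583)/3 = 4.3420218
  B₂ = (4·4.3164335 − 4.2473559)/3 = 4.3394594
Then eliminate the h^4 term (factor 2^4 = 16):
  (16·4.3394594 − 4.3420218)/15 = 4.3392886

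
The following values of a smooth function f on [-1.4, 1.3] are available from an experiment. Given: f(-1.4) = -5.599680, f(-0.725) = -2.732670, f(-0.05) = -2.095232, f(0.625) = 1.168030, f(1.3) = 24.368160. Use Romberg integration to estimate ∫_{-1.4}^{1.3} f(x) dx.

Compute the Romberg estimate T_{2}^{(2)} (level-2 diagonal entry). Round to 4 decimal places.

T_{0}^{(0)} (trapezoid, 1 panel, h=2.7000): 25.337448
T_{1}^{(0)} (trapezoid, 2 panels, h=1.3500): 9.840161
T_{2}^{(0)} (trapezoid, 4 panels, h=0.6750): 3.863948
T_{1}^{(1)} = 9.840161 + (9.840161 − 25.337448)/3 = 4.674399
T_{2}^{(1)} = 3.863948 + (3.863948 − 9.840161)/3 = 1.871877
T_{2}^{(2)} = 1.871877 + (1.871877 − 4.674399)/15 = 1.685042

1.6850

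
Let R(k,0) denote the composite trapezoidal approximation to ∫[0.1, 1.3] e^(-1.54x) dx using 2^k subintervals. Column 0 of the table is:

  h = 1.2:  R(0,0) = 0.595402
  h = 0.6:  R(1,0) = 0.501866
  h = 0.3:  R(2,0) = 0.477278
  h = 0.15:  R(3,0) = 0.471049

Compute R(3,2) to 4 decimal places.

0.4690

Richardson extrapolation on the trapezoidal column (denominator 4−1=3):
R(2,1) = (4·0.477278 − 0.501866) / 3 = 0.469082
R(3,1) = (4·0.471049 − 0.477278) / 3 = 0.468973
R(3,2) = 0.468973 + (0.468973 − 0.469082)/15 = 0.468966
(Column j=1 coincides with Simpson's rule on the same nodes.)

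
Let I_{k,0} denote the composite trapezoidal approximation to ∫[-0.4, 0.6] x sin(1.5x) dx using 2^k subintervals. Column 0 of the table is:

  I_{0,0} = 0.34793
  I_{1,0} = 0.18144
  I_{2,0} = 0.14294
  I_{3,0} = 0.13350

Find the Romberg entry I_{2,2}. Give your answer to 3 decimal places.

Richardson extrapolation on the trapezoidal column (denominator 4−1=3):
I_{1,1} = 0.18144 + (0.18144 − 0.34793)/3 = 0.12594
I_{2,1} = 0.14294 + (0.14294 − 0.18144)/3 = 0.13011
I_{2,2} = (16·0.13011 − 0.12594) / 15 = 0.13039

0.130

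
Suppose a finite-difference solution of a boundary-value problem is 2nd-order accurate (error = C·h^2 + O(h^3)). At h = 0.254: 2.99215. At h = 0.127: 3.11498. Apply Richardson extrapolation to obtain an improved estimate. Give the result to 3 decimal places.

The leading error scales as h^2; refining by a factor of 2 reduces it by 2^2 = 4.
Extrapolated value = (4·A(h/2) − A(h)) / (4 − 1)
= (4·3.11498 − 2.99215) / 3
= 9.46777 / 3 = 3.15592

3.156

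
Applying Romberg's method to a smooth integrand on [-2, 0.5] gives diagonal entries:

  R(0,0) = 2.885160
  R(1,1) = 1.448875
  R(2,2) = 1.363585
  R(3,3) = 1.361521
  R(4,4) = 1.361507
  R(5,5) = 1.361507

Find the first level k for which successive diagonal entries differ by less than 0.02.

|R(1,1) − R(0,0)| = 1.436285 ≥ 0.02
|R(2,2) − R(1,1)| = 0.085290 ≥ 0.02
|R(3,3) − R(2,2)| = 0.002064 < 0.02

k = 3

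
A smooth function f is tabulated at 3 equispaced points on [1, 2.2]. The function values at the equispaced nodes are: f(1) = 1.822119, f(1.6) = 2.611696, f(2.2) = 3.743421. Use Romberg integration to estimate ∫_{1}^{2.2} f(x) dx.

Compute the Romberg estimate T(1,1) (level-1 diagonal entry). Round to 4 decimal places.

T(0,0) (trapezoid, 1 panel, h=1.2000): 3.339324
T(1,0) (trapezoid, 2 panels, h=0.6000): 3.236680
T(1,1) = 3.236680 + (3.236680 − 3.339324)/3 = 3.202465

3.2025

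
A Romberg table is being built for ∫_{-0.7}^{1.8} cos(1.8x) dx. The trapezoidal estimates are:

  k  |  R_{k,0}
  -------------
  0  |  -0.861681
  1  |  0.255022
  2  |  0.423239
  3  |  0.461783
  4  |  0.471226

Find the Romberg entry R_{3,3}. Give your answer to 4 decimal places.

0.4744

Richardson extrapolation on the trapezoidal column (denominator 4−1=3):
R_{1,1} = (4·0.255022 − (-0.861681)) / 3 = 0.627256
R_{2,1} = (4·0.423239 − 0.255022) / 3 = 0.479311
R_{3,1} = (4·0.461783 − 0.423239) / 3 = 0.474631
R_{2,2} = 0.479311 + (0.479311 − 0.627256)/15 = 0.469448
R_{3,2} = (16·0.474631 − 0.479311) / 15 = 0.474319
R_{3,3} = (64·0.474319 − 0.469448) / 63 = 0.474396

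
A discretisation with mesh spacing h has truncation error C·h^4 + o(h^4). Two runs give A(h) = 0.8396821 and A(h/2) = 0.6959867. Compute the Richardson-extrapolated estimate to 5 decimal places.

The leading error scales as h^4; refining by a factor of 2 reduces it by 2^4 = 16.
Extrapolated value = (16·A(h/2) − A(h)) / (16 − 1)
= (16·0.6959867 − 0.8396821) / 15
= 10.2961051 / 15 = 0.6864070

0.68641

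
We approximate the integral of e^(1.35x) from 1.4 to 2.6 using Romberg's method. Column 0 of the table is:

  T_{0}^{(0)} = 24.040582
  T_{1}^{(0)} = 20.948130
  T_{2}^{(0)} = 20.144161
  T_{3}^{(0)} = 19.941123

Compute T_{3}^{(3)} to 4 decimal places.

19.8733

Richardson extrapolation on the trapezoidal column (denominator 4−1=3):
T_{1}^{(1)} = (4·20.948130 − 24.040582) / 3 = 19.917313
T_{2}^{(1)} = (4·20.144161 − 20.948130) / 3 = 19.876171
T_{3}^{(1)} = (4·19.941123 − 20.144161) / 3 = 19.873444
T_{2}^{(2)} = 19.876171 + (19.876171 − 19.917313)/15 = 19.873428
T_{3}^{(2)} = (16·19.873444 − 19.876171) / 15 = 19.873262
T_{3}^{(3)} = 19.873262 + (19.873262 − 19.873428)/63 = 19.873259
(Column j=1 coincides with Simpson's rule on the same nodes.)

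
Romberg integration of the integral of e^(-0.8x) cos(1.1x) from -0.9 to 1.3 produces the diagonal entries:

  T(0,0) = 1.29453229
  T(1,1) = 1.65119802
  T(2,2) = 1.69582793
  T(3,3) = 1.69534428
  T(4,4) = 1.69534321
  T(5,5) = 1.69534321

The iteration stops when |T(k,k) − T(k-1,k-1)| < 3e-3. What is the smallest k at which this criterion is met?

k = 3

|T(1,1) − T(0,0)| = 0.35666573 ≥ 3e-3
|T(2,2) − T(1,1)| = 0.04462991 ≥ 3e-3
|T(3,3) − T(2,2)| = 0.00048365 < 3e-3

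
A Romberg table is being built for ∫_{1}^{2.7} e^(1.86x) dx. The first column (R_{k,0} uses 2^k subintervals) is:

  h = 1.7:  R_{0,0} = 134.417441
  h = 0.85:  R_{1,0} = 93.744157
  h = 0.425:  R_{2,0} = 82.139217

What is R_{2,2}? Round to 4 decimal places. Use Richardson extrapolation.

R_{1,1} = (4·93.744157 − 134.417441) / 3 = 80.186396
R_{2,1} = (4·82.139217 − 93.744157) / 3 = 78.270904
R_{2,2} = (16·78.270904 − 80.186396) / 15 = 78.143205

78.1432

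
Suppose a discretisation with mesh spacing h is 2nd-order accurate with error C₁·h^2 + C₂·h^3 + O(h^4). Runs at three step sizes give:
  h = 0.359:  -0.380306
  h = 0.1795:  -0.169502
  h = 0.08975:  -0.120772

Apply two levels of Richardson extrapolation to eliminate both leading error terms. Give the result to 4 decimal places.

-0.1053

First eliminate the h^2 term (factor 2^2 = 4):
  B₁ = (4·(-0.169502) − (-0.380306))/3 = -0.099234
  B₂ = (4·(-0.120772) − (-0.169502))/3 = -0.104529
Then eliminate the h^3 term (factor 2^3 = 8):
  (8·(-0.104529) − (-0.099234))/7 = -0.105285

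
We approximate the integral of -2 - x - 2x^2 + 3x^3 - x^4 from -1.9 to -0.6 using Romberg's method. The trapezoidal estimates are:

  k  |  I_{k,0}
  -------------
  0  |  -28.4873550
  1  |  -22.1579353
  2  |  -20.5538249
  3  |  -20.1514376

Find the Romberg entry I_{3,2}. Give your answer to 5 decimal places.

-20.01719

Richardson extrapolation on the trapezoidal column (denominator 4−1=3):
I_{2,1} = -20.5538249 + (-20.5538249 − (-22.1579353))/3 = -20.0191214
I_{3,1} = -20.1514376 + (-20.1514376 − (-20.5538249))/3 = -20.0173085
I_{3,2} = -20.0173085 + (-20.0173085 − (-20.0191214))/15 = -20.0171876
(Column j=1 coincides with Simpson's rule on the same nodes.)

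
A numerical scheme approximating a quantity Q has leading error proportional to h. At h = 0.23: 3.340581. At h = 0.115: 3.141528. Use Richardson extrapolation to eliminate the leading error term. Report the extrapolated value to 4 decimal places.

The leading error scales as h; refining by a factor of 2 reduces it by 2^1 = 2.
Extrapolated value = (2·A(h/2) − A(h)) / (2 − 1)
= (2·3.141528 − 3.340581) / 1
= 2.942475 / 1 = 2.942475

2.9425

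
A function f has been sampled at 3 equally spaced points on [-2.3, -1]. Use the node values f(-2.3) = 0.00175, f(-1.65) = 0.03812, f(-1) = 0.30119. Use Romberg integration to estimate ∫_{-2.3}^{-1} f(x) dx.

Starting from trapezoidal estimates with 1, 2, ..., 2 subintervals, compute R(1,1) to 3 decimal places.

0.099

R(0,0) (trapezoid, 1 panel, h=1.3000): 0.19691
R(1,0) (trapezoid, 2 panels, h=0.6500): 0.12323
R(1,1) = 0.12323 + (0.12323 − 0.19691)/3 = 0.09867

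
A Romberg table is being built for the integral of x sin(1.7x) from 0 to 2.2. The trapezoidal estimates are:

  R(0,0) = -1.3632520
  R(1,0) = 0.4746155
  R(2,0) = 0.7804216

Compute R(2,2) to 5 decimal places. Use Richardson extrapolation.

0.86870

R(1,1) = 0.4746155 + (0.4746155 − (-1.3632520))/3 = 1.0872380
R(2,1) = 0.7804216 + (0.7804216 − 0.4746155)/3 = 0.8823570
R(2,2) = (16·0.8823570 − 1.0872380) / 15 = 0.8686983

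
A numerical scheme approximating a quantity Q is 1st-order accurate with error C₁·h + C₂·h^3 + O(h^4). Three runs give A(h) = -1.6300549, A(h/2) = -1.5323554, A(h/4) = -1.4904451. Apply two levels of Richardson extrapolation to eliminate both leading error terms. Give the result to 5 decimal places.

-1.45052

First eliminate the h term (factor 2^1 = 2):
  B₁ = (2·(-1.5323554) − (-1.6300549))/1 = -1.4346559
  B₂ = (2·(-1.4904451) − (-1.5323554))/1 = -1.4485348
Then eliminate the h^3 term (factor 2^3 = 8):
  (8·(-1.4485348) − (-1.4346559))/7 = -1.4505175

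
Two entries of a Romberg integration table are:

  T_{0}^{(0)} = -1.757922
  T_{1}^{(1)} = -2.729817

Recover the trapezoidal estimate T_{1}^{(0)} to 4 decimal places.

From T_{1}^{(1)} = (4·T_{1}^{(0)} − T_{0}^{(0)})/3, solve for T_{1}^{(0)}:
4·T_{1}^{(0)} = 3·(-2.729817) + (-1.757922) = -9.947373
T_{1}^{(0)} = -2.486843

-2.4868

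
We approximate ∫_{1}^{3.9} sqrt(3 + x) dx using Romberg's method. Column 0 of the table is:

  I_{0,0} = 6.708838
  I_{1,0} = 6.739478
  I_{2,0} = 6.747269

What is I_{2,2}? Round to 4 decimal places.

6.7499

Richardson extrapolation on the trapezoidal column (denominator 4−1=3):
I_{1,1} = (4·6.739478 − 6.708838) / 3 = 6.749691
I_{2,1} = (4·6.747269 − 6.739478) / 3 = 6.749866
I_{2,2} = (16·6.749866 − 6.749691) / 15 = 6.749878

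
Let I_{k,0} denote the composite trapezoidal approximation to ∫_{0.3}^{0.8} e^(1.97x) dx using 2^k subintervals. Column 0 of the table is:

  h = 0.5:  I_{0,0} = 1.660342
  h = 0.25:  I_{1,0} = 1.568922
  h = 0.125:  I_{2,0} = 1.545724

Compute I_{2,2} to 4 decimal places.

1.5380

Richardson extrapolation on the trapezoidal column (denominator 4−1=3):
I_{1,1} = 1.568922 + (1.568922 − 1.660342)/3 = 1.538449
I_{2,1} = 1.545724 + (1.545724 − 1.568922)/3 = 1.537991
I_{2,2} = (16·1.537991 − 1.538449) / 15 = 1.537960
(Column j=1 coincides with Simpson's rule on the same nodes.)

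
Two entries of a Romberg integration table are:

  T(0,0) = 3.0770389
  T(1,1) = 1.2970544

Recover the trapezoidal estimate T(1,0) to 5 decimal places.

From T(1,1) = (4·T(1,0) − T(0,0))/3, solve for T(1,0):
4·T(1,0) = 3·1.2970544 + 3.0770389 = 6.9682021
T(1,0) = 1.7420505

1.74205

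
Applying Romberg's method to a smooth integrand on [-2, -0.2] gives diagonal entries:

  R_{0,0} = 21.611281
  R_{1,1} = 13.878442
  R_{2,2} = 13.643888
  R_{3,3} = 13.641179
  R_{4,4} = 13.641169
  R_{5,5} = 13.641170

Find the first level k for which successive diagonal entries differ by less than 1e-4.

|R_{1,1} − R_{0,0}| = 7.732839 ≥ 1e-4
|R_{2,2} − R_{1,1}| = 0.234554 ≥ 1e-4
|R_{3,3} − R_{2,2}| = 0.002709 ≥ 1e-4
|R_{4,4} − R_{3,3}| = 0.000010 < 1e-4

k = 4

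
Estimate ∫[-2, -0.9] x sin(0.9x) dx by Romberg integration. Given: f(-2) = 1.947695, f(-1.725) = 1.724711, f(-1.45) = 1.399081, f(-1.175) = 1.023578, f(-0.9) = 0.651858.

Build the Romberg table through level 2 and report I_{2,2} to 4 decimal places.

I_{0,0} (trapezoid, 1 panel, h=1.1000): 1.429754
I_{1,0} (trapezoid, 2 panels, h=0.5500): 1.484372
I_{2,0} (trapezoid, 4 panels, h=0.2750): 1.497965
I_{1,1} = 1.484372 + (1.484372 − 1.429754)/3 = 1.502578
I_{2,1} = 1.497965 + (1.497965 − 1.484372)/3 = 1.502496
I_{2,2} = 1.502496 + (1.502496 − 1.502578)/15 = 1.502491

1.5025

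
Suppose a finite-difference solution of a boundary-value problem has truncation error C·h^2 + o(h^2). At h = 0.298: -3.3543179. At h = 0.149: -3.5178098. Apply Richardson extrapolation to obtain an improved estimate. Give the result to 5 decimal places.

-3.57231

The leading error scales as h^2; refining by a factor of 2 reduces it by 2^2 = 4.
Extrapolated value = (4·A(h/2) − A(h)) / (4 − 1)
= (4·(-3.5178098) − (-3.3543179)) / 3
= -10.7169213 / 3 = -3.5723071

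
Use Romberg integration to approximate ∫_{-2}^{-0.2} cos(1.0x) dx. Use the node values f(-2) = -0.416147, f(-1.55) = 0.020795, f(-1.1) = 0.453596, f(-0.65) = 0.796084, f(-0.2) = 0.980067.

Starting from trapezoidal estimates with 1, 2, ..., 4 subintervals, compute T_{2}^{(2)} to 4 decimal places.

T_{0}^{(0)} (trapezoid, 1 panel, h=1.8000): 0.507528
T_{1}^{(0)} (trapezoid, 2 panels, h=0.9000): 0.662000
T_{2}^{(0)} (trapezoid, 4 panels, h=0.4500): 0.698596
T_{1}^{(1)} = 0.662000 + (0.662000 − 0.507528)/3 = 0.713491
T_{2}^{(1)} = 0.698596 + (0.698596 − 0.662000)/3 = 0.710795
T_{2}^{(2)} = 0.710795 + (0.710795 − 0.713491)/15 = 0.710615

0.7106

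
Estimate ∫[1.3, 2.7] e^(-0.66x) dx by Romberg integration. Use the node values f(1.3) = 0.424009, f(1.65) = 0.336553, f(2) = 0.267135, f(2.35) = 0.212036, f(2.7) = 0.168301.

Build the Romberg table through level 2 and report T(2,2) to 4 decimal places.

T(0,0) (trapezoid, 1 panel, h=1.4000): 0.414617
T(1,0) (trapezoid, 2 panels, h=0.7000): 0.394303
T(2,0) (trapezoid, 4 panels, h=0.3500): 0.389158
T(1,1) = 0.394303 + (0.394303 − 0.414617)/3 = 0.387532
T(2,1) = 0.389158 + (0.389158 − 0.394303)/3 = 0.387443
T(2,2) = 0.387443 + (0.387443 − 0.387532)/15 = 0.387437

0.3874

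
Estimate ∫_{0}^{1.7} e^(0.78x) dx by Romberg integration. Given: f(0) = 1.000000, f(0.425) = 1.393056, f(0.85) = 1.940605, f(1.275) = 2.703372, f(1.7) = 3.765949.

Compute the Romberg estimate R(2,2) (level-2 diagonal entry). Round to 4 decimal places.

3.5461

R(0,0) (trapezoid, 1 panel, h=1.7000): 4.051057
R(1,0) (trapezoid, 2 panels, h=0.8500): 3.675043
R(2,0) (trapezoid, 4 panels, h=0.4250): 3.578503
R(1,1) = 3.675043 + (3.675043 − 4.051057)/3 = 3.549705
R(2,1) = 3.578503 + (3.578503 − 3.675043)/3 = 3.546323
R(2,2) = 3.546323 + (3.546323 − 3.549705)/15 = 3.546098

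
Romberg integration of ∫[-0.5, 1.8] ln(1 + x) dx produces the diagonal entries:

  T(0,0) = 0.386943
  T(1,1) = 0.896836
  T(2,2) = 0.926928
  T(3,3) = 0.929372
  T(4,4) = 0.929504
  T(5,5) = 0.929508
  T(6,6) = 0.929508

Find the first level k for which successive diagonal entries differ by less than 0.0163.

|T(1,1) − T(0,0)| = 0.509893 ≥ 0.0163
|T(2,2) − T(1,1)| = 0.030092 ≥ 0.0163
|T(3,3) − T(2,2)| = 0.002444 < 0.0163

k = 3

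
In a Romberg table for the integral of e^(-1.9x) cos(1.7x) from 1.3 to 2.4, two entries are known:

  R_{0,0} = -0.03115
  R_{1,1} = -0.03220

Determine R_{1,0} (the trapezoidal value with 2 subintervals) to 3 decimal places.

From R_{1,1} = (4·R_{1,0} − R_{0,0})/3, solve for R_{1,0}:
4·R_{1,0} = 3·(-0.03220) + (-0.03115) = -0.12775
R_{1,0} = -0.03194

-0.032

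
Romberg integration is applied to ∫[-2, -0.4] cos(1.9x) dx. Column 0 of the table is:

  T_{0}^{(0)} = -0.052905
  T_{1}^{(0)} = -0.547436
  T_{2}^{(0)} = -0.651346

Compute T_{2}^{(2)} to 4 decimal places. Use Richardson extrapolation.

T_{1}^{(1)} = -0.547436 + (-0.547436 − (-0.052905))/3 = -0.712280
T_{2}^{(1)} = -0.651346 + (-0.651346 − (-0.547436))/3 = -0.685983
T_{2}^{(2)} = (16·(-0.685983) − (-0.712280)) / 15 = -0.684230

-0.6842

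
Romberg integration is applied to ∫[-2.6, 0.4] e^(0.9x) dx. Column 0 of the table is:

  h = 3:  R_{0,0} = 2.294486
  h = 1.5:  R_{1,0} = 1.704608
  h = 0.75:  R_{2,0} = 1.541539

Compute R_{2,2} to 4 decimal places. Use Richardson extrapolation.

Richardson extrapolation on the trapezoidal column (denominator 4−1=3):
R_{1,1} = (4·1.704608 − 2.294486) / 3 = 1.507982
R_{2,1} = (4·1.541539 − 1.704608) / 3 = 1.487183
R_{2,2} = (16·1.487183 − 1.507982) / 15 = 1.485796
(Column j=1 coincides with Simpson's rule on the same nodes.)

1.4858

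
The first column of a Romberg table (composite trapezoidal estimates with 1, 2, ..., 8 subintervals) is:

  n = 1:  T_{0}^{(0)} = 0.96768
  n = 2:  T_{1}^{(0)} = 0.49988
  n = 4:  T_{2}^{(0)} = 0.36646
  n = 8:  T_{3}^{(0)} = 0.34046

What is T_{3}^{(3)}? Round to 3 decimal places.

0.333

Richardson extrapolation on the trapezoidal column (denominator 4−1=3):
T_{1}^{(1)} = (4·0.49988 − 0.96768) / 3 = 0.34395
T_{2}^{(1)} = 0.36646 + (0.36646 − 0.49988)/3 = 0.32199
T_{3}^{(1)} = 0.34046 + (0.34046 − 0.36646)/3 = 0.33179
T_{2}^{(2)} = 0.32199 + (0.32199 − 0.34395)/15 = 0.32053
T_{3}^{(2)} = 0.33179 + (0.33179 − 0.32199)/15 = 0.33244
T_{3}^{(3)} = (64·0.33244 − 0.32053) / 63 = 0.33263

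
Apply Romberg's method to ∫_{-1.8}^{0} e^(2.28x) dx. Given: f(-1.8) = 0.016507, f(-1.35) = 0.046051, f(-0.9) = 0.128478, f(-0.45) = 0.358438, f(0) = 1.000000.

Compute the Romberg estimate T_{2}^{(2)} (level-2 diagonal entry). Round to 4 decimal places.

T_{0}^{(0)} (trapezoid, 1 panel, h=1.8000): 0.914856
T_{1}^{(0)} (trapezoid, 2 panels, h=0.9000): 0.573058
T_{2}^{(0)} (trapezoid, 4 panels, h=0.4500): 0.468549
T_{1}^{(1)} = 0.573058 + (0.573058 − 0.914856)/3 = 0.459125
T_{2}^{(1)} = 0.468549 + (0.468549 − 0.573058)/3 = 0.433713
T_{2}^{(2)} = 0.433713 + (0.433713 − 0.459125)/15 = 0.432019

0.4320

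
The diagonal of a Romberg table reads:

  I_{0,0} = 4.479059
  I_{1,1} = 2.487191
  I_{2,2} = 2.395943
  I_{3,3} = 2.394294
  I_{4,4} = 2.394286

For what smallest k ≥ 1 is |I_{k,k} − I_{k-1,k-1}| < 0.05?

|I_{1,1} − I_{0,0}| = 1.991868 ≥ 0.05
|I_{2,2} − I_{1,1}| = 0.091248 ≥ 0.05
|I_{3,3} − I_{2,2}| = 0.001649 < 0.05

k = 3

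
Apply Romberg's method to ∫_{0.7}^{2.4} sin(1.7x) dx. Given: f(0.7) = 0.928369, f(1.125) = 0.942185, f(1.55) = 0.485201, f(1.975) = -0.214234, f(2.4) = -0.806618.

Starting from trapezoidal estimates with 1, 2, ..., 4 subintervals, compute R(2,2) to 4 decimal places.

0.5661

R(0,0) (trapezoid, 1 panel, h=1.7000): 0.103488
R(1,0) (trapezoid, 2 panels, h=0.8500): 0.464165
R(2,0) (trapezoid, 4 panels, h=0.4250): 0.541462
R(1,1) = 0.464165 + (0.464165 − 0.103488)/3 = 0.584391
R(2,1) = 0.541462 + (0.541462 − 0.464165)/3 = 0.567228
R(2,2) = 0.567228 + (0.567228 − 0.584391)/15 = 0.566084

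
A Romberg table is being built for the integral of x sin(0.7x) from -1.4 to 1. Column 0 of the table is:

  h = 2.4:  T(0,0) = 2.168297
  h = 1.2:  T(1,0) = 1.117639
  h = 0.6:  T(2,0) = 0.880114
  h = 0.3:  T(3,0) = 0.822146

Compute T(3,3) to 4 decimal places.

0.8029

Richardson extrapolation on the trapezoidal column (denominator 4−1=3):
T(1,1) = 1.117639 + (1.117639 − 2.168297)/3 = 0.767420
T(2,1) = (4·0.880114 − 1.117639) / 3 = 0.800939
T(3,1) = 0.822146 + (0.822146 − 0.880114)/3 = 0.802823
T(2,2) = (16·0.800939 − 0.767420) / 15 = 0.803174
T(3,2) = (16·0.802823 − 0.800939) / 15 = 0.802949
T(3,3) = 0.802949 + (0.802949 − 0.803174)/63 = 0.802945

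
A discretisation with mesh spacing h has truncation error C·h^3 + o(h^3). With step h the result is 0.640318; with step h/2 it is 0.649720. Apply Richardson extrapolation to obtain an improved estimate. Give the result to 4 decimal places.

Extrapolated value = (8·A(h/2) − A(h)) / (8 − 1)
= (8·0.649720 − 0.640318) / 7
= 4.557442 / 7 = 0.651063

0.6511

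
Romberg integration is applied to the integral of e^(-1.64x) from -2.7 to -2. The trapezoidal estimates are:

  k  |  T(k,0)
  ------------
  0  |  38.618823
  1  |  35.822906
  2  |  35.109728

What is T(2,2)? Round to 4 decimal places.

T(1,1) = 35.822906 + (35.822906 − 38.618823)/3 = 34.890934
T(2,1) = (4·35.109728 − 35.822906) / 3 = 34.872002
T(2,2) = 34.872002 + (34.872002 − 34.890934)/15 = 34.870740

34.8707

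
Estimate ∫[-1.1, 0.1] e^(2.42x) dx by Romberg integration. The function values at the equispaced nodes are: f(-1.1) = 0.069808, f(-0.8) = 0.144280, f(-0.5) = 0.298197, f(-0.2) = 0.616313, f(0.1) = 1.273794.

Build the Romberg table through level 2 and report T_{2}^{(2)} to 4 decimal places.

T_{0}^{(0)} (trapezoid, 1 panel, h=1.2000): 0.806161
T_{1}^{(0)} (trapezoid, 2 panels, h=0.6000): 0.581999
T_{2}^{(0)} (trapezoid, 4 panels, h=0.3000): 0.519177
T_{1}^{(1)} = 0.581999 + (0.581999 − 0.806161)/3 = 0.507278
T_{2}^{(1)} = 0.519177 + (0.519177 − 0.581999)/3 = 0.498236
T_{2}^{(2)} = 0.498236 + (0.498236 − 0.507278)/15 = 0.497633

0.4976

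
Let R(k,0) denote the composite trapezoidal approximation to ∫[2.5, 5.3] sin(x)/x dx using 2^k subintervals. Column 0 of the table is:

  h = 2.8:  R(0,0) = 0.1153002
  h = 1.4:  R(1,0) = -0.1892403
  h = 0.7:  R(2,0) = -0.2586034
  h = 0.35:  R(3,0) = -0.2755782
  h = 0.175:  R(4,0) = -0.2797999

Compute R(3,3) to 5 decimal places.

Richardson extrapolation on the trapezoidal column (denominator 4−1=3):
R(1,1) = -0.1892403 + (-0.1892403 − 0.1153002)/3 = -0.2907538
R(2,1) = (4·(-0.2586034) − (-0.1892403)) / 3 = -0.2817244
R(3,1) = -0.2755782 + (-0.2755782 − (-0.2586034))/3 = -0.2812365
R(2,2) = (16·(-0.2817244) − (-0.2907538)) / 15 = -0.2811224
R(3,2) = (16·(-0.2812365) − (-0.2817244)) / 15 = -0.2812040
R(3,3) = -0.2812040 + (-0.2812040 − (-0.2811224))/63 = -0.2812053
(Column j=1 coincides with Simpson's rule on the same nodes.)

-0.28121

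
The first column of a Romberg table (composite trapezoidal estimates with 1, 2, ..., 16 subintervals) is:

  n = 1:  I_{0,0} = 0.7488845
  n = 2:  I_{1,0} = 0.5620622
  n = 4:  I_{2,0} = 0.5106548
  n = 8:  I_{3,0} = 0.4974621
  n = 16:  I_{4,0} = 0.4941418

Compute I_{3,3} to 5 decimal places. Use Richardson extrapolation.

0.49303

Richardson extrapolation on the trapezoidal column (denominator 4−1=3):
I_{1,1} = 0.5620622 + (0.5620622 − 0.7488845)/3 = 0.4997881
I_{2,1} = 0.5106548 + (0.5106548 − 0.5620622)/3 = 0.4935190
I_{3,1} = 0.4974621 + (0.4974621 − 0.5106548)/3 = 0.4930645
I_{2,2} = (16·0.4935190 − 0.4997881) / 15 = 0.4931011
I_{3,2} = 0.4930645 + (0.4930645 − 0.4935190)/15 = 0.4930342
I_{3,3} = 0.4930342 + (0.4930342 − 0.4931011)/63 = 0.4930331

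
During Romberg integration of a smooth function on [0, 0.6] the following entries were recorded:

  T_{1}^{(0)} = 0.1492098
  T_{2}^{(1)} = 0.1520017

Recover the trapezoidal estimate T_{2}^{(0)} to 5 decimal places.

0.15130

From T_{2}^{(1)} = (4·T_{2}^{(0)} − T_{1}^{(0)})/3, solve for T_{2}^{(0)}:
4·T_{2}^{(0)} = 3·0.1520017 + 0.1492098 = 0.6052149
T_{2}^{(0)} = 0.1513037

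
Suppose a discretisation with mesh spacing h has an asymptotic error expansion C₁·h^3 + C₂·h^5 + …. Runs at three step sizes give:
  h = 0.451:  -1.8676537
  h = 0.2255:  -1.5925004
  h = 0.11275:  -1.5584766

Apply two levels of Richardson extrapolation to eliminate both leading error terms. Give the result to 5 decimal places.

-1.55363

First eliminate the h^3 term (factor 2^3 = 8):
  B₁ = (8·(-1.5925004) − (-1.8676537))/7 = -1.5531928
  B₂ = (8·(-1.5584766) − (-1.5925004))/7 = -1.5536161
Then eliminate the h^5 term (factor 2^5 = 32):
  (32·(-1.5536161) − (-1.5531928))/31 = -1.5536298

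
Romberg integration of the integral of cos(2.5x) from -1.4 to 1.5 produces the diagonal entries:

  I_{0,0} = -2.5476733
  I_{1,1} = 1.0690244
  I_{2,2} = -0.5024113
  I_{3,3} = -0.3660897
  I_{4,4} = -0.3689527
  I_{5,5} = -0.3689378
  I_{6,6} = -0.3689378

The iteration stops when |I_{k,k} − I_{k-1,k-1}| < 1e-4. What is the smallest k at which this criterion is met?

|I_{1,1} − I_{0,0}| = 3.6166977 ≥ 1e-4
|I_{2,2} − I_{1,1}| = 1.5714357 ≥ 1e-4
|I_{3,3} − I_{2,2}| = 0.1363216 ≥ 1e-4
|I_{4,4} − I_{3,3}| = 0.0028630 ≥ 1e-4
|I_{5,5} − I_{4,4}| = 0.0000149 < 1e-4

k = 5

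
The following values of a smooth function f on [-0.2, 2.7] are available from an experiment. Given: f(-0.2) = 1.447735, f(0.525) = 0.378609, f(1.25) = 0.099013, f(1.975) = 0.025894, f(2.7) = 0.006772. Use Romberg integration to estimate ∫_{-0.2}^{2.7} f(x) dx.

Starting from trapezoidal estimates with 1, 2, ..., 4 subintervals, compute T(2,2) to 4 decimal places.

T(0,0) (trapezoid, 1 panel, h=2.9000): 2.109035
T(1,0) (trapezoid, 2 panels, h=1.4500): 1.198086
T(2,0) (trapezoid, 4 panels, h=0.7250): 0.892308
T(1,1) = 1.198086 + (1.198086 − 2.109035)/3 = 0.894436
T(2,1) = 0.892308 + (0.892308 − 1.198086)/3 = 0.790382
T(2,2) = 0.790382 + (0.790382 − 0.894436)/15 = 0.783445

0.7834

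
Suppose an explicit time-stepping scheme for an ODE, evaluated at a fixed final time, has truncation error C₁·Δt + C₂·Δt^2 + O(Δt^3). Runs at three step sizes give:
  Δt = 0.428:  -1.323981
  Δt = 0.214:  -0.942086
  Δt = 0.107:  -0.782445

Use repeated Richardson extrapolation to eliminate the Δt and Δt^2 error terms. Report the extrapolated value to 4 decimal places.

First eliminate the Δt term (factor 2^1 = 2):
  B₁ = (2·(-0.942086) − (-1.323981))/1 = -0.560191
  B₂ = (2·(-0.782445) − (-0.942086))/1 = -0.622804
Then eliminate the Δt^2 term (factor 2^2 = 4):
  (4·(-0.622804) − (-0.560191))/3 = -0.643675

-0.6437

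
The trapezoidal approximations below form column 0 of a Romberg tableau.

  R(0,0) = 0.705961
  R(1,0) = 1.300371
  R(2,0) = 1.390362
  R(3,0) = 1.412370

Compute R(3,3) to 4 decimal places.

1.4197

Richardson extrapolation on the trapezoidal column (denominator 4−1=3):
R(1,1) = 1.300371 + (1.300371 − 0.705961)/3 = 1.498508
R(2,1) = 1.390362 + (1.390362 − 1.300371)/3 = 1.420359
R(3,1) = (4·1.412370 − 1.390362) / 3 = 1.419706
R(2,2) = 1.420359 + (1.420359 − 1.498508)/15 = 1.415149
R(3,2) = 1.419706 + (1.419706 − 1.420359)/15 = 1.419662
R(3,3) = (64·1.419662 − 1.415149) / 63 = 1.419734
(Column j=1 coincides with Simpson's rule on the same nodes.)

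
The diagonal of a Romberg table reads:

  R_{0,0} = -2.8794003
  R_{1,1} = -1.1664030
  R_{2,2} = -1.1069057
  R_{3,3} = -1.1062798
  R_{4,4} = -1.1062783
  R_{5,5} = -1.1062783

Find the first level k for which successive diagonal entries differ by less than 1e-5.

k = 4

|R_{1,1} − R_{0,0}| = 1.7129973 ≥ 1e-5
|R_{2,2} − R_{1,1}| = 0.0594973 ≥ 1e-5
|R_{3,3} − R_{2,2}| = 0.0006259 ≥ 1e-5
|R_{4,4} − R_{3,3}| = 0.0000015 < 1e-5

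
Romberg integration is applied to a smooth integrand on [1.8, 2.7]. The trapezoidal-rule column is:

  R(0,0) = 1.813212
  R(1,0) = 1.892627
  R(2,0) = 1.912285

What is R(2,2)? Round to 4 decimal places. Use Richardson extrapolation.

1.9188

R(1,1) = 1.892627 + (1.892627 − 1.813212)/3 = 1.919099
R(2,1) = (4·1.912285 − 1.892627) / 3 = 1.918838
R(2,2) = 1.918838 + (1.918838 − 1.919099)/15 = 1.918821
(Column j=1 coincides with Simpson's rule on the same nodes.)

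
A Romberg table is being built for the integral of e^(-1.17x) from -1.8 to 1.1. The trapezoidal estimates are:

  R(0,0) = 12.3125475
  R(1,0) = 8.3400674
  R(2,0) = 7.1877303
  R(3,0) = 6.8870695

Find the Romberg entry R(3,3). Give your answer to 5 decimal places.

6.78567

Richardson extrapolation on the trapezoidal column (denominator 4−1=3):
R(1,1) = 8.3400674 + (8.3400674 − 12.3125475)/3 = 7.0159074
R(2,1) = 7.1877303 + (7.1877303 − 8.3400674)/3 = 6.8036179
R(3,1) = 6.8870695 + (6.8870695 − 7.1877303)/3 = 6.7868492
R(2,2) = 6.8036179 + (6.8036179 − 7.0159074)/15 = 6.7894653
R(3,2) = 6.7868492 + (6.7868492 − 6.8036179)/15 = 6.7857313
R(3,3) = (64·6.7857313 − 6.7894653) / 63 = 6.7856720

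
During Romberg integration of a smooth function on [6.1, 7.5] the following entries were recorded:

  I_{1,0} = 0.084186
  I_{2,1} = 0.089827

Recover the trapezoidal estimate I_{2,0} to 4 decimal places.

From I_{2,1} = (4·I_{2,0} − I_{1,0})/3, solve for I_{2,0}:
4·I_{2,0} = 3·0.089827 + 0.084186 = 0.353667
I_{2,0} = 0.088417

0.0884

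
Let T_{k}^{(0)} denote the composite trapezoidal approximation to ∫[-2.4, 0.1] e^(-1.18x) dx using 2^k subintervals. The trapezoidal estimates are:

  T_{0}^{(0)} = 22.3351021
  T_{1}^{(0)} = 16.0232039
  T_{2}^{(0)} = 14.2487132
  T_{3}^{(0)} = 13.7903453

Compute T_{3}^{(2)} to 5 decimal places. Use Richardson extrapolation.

T_{2}^{(1)} = (4·14.2487132 − 16.0232039) / 3 = 13.6572163
T_{3}^{(1)} = (4·13.7903453 − 14.2487132) / 3 = 13.6375560
T_{3}^{(2)} = 13.6375560 + (13.6375560 − 13.6572163)/15 = 13.6362453

13.63625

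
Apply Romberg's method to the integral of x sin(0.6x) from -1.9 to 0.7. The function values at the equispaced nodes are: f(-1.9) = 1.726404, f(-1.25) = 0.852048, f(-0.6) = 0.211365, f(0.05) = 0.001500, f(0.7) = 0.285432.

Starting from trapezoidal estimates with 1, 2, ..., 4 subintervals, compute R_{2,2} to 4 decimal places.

1.2692

R_{0,0} (trapezoid, 1 panel, h=2.6000): 2.615387
R_{1,0} (trapezoid, 2 panels, h=1.3000): 1.582468
R_{2,0} (trapezoid, 4 panels, h=0.6500): 1.346040
R_{1,1} = 1.582468 + (1.582468 − 2.615387)/3 = 1.238162
R_{2,1} = 1.346040 + (1.346040 − 1.582468)/3 = 1.267231
R_{2,2} = 1.267231 + (1.267231 − 1.238162)/15 = 1.269169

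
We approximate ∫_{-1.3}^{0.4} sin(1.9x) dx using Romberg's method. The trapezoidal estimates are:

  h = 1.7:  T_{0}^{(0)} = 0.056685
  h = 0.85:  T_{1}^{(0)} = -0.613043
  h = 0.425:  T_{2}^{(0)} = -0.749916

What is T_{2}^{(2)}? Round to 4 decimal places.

Richardson extrapolation on the trapezoidal column (denominator 4−1=3):
T_{1}^{(1)} = -0.613043 + (-0.613043 − 0.056685)/3 = -0.836286
T_{2}^{(1)} = (4·(-0.749916) − (-0.613043)) / 3 = -0.795540
T_{2}^{(2)} = (16·(-0.795540) − (-0.836286)) / 15 = -0.792824

-0.7928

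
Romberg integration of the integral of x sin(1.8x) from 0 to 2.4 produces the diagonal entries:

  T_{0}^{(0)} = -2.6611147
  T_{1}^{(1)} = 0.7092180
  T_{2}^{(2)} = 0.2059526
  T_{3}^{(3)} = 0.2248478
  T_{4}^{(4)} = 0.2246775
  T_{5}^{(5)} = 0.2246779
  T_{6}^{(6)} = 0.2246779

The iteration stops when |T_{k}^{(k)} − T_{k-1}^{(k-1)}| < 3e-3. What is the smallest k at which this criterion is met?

k = 4

|T_{1}^{(1)} − T_{0}^{(0)}| = 3.3703327 ≥ 3e-3
|T_{2}^{(2)} − T_{1}^{(1)}| = 0.5032654 ≥ 3e-3
|T_{3}^{(3)} − T_{2}^{(2)}| = 0.0188952 ≥ 3e-3
|T_{4}^{(4)} − T_{3}^{(3)}| = 0.0001703 < 3e-3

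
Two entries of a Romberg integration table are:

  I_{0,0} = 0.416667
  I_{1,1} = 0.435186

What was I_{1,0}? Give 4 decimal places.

From I_{1,1} = (4·I_{1,0} − I_{0,0})/3, solve for I_{1,0}:
4·I_{1,0} = 3·0.435186 + 0.416667 = 1.722225
I_{1,0} = 0.430556

0.4306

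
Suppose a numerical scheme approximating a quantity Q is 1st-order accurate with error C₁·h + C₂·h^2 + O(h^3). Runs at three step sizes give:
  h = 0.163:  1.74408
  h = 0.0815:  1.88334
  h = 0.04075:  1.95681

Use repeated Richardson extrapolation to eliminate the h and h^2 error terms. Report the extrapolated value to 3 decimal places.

2.033

First eliminate the h term (factor 2^1 = 2):
  B₁ = (2·1.88334 − 1.74408)/1 = 2.02260
  B₂ = (2·1.95681 − 1.88334)/1 = 2.03028
Then eliminate the h^2 term (factor 2^2 = 4):
  (4·2.03028 − 2.02260)/3 = 2.03284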